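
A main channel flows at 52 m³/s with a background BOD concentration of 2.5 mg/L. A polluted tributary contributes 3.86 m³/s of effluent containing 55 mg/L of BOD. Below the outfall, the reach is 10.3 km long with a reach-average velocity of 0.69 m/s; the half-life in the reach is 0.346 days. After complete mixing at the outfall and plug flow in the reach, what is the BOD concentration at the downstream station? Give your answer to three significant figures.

Mixed concentration C = ΣQC/ΣQ = (52.00·2.500 + 3.860·55.00) / 55.86 = 342.3/55.86 = 6.128 mg/L.
Travel time t = 10.3·1000 / 0.69 = 14930 s = 4.147 h.
Half-life 0.346 d → k = ln 2 / 0.346 = 2.003 d⁻¹.
Decay over the reach: 6.128·exp(−kt) = 6.128·0.7074 = 4.335 mg/L.

4.33 mg/L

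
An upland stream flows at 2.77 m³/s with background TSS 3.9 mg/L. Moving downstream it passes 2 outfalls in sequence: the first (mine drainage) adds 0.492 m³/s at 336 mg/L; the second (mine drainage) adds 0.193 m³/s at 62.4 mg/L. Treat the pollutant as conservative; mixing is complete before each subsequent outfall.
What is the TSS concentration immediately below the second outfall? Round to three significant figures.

Below outfall 1: Q → 3.262 m³/s, C = (2.770·3.900 + 0.4920·336.0)/3.262 = 53.99 mg/L.
Below outfall 2: Q → 3.455 m³/s, C = (3.262·53.99 + 0.1930·62.40)/3.455 = 54.46 mg/L.

54.5 mg/L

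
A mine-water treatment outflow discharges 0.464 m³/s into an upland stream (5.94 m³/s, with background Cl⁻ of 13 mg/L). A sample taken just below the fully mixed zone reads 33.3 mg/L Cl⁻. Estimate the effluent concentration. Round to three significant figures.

293 mg/L

Mass balance: 5.940·13.00 + 0.4640·Cₑ = 6.404·33.30
→ Cₑ = (6.404·33.30 − 5.940·13.00) / 0.4640 = 293.2 mg/L.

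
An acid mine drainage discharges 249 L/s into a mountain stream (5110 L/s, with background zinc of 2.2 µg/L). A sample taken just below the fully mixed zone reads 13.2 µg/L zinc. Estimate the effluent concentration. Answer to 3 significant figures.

Mass balance: 5110·2.200 + 249.0·Cₑ = 5359·13.20
→ Cₑ = (5359·13.20 − 5110·2.200) / 249.0 = 238.9 µg/L.

239 µg/L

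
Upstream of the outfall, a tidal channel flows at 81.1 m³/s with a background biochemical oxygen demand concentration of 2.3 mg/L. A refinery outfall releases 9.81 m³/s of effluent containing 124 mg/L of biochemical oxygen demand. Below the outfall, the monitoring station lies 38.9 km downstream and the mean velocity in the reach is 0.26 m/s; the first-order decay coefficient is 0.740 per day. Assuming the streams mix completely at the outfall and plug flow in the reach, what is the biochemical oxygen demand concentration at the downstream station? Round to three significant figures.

4.28 mg/L

Conservation of mass: C = (81.10·2.300 + 9.810·124.0) / 90.91 = 1403/90.91 = 15.43 mg/L.
Travel time t = 38.9·1000 / 0.26 = 149600 s = 41.56 h.
After decay, C = 15.43 × e^(−kt) = 15.43 × 0.2776 = 4.285 mg/L.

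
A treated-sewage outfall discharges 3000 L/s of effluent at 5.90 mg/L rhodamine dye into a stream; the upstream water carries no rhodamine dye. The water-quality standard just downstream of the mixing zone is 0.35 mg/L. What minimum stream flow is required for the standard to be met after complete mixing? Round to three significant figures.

Set C_mix = 0.35: (Q·0 + 3000·5.900) / (Q + 3000) = 0.35
→ Q = 3000·(5.900 − 0.35)/(0.35 − 0) = 47570 L/s.

47600 L/s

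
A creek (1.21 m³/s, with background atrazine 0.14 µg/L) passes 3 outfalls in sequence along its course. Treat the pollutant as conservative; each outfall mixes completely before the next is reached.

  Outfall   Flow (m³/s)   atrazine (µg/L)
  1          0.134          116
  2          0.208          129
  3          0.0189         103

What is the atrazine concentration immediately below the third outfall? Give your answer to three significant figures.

28.3 µg/L

Outfall 1: combined Q = 1.344 m³/s; C = (1.210·0.1400 + 0.1340·116.0)/1.344 = 11.69 µg/L.
Outfall 2: combined Q = 1.552 m³/s; C = (1.344·11.69 + 0.2080·129.0)/1.552 = 27.41 µg/L.
Outfall 3: combined Q = 1.571 m³/s; C = (1.552·27.41 + 0.01890·103.0)/1.571 = 28.32 µg/L.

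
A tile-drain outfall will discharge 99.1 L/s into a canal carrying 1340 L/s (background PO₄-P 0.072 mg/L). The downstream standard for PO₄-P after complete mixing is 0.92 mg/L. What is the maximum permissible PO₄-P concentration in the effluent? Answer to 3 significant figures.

12.4 mg/L

At the limit, (Qr·Cr + Qe·Cₑ)/(Qr + Qe) = 0.92:
Cₑ = (1439·0.92 − 1340·0.07200) / 99.10 = 12.39 mg/L.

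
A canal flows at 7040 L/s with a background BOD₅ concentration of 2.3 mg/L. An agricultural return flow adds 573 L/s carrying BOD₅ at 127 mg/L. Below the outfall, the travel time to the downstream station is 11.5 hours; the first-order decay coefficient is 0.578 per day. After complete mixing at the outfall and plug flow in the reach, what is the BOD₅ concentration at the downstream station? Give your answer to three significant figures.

After mixing, C = (7040·2.300 + 573.0·127.0) / 7613 = 88960/7613 = 11.69 mg/L.
First-order decay: C = 11.69·exp(−k·t) = 11.69·0.7581 = 8.859 mg/L.

8.86 mg/L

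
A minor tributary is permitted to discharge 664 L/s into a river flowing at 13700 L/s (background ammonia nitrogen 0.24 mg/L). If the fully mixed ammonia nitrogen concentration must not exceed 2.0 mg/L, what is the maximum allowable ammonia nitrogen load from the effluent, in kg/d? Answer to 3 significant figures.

2200 kg/d

Mass balance at the limit: 13700·0.2400 + 664.0·Cₑ = 14360·2.0 → Cₑ = 38.31 mg/L.
664.0 L/s = 0.6640 m³/s. Load = 0.6640 m³/s × 38.31 g/m³ × 86 400 s/d = 2198 kg/d.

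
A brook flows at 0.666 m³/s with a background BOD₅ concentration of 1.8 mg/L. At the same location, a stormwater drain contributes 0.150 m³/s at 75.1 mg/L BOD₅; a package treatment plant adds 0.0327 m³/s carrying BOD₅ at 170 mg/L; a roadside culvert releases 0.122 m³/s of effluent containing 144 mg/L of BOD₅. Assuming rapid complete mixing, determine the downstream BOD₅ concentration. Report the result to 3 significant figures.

After mixing, C = (0.6660·1.800 + 0.1500·75.10 + 0.03270·170.0 + 0.1220·144.0) / 0.9707 = 35.59/0.9707 = 36.67 mg/L.

36.7 mg/L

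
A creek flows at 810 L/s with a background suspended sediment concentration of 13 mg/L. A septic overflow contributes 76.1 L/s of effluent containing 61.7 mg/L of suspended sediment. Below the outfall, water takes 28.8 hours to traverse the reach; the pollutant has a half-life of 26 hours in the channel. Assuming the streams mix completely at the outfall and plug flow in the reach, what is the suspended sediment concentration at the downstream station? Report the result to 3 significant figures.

Mixed concentration C = ΣQC/ΣQ = (810.0·13.00 + 76.10·61.70) / 886.1 = 15230/886.1 = 17.18 mg/L.
Half-life 26 h → k = ln 2 / 26 = 0.02666 h⁻¹ = 0.6398 d⁻¹.
Applying C = C₀e^(−kt): 17.18 × 0.4640 = 7.973 mg/L.

7.97 mg/L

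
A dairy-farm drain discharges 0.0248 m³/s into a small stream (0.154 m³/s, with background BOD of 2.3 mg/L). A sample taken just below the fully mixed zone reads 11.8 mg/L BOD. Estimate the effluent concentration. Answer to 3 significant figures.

70.8 mg/L

Mass balance: 0.1540·2.300 + 0.02480·Cₑ = 0.1788·11.80
→ Cₑ = (0.1788·11.80 − 0.1540·2.300) / 0.02480 = 70.79 mg/L.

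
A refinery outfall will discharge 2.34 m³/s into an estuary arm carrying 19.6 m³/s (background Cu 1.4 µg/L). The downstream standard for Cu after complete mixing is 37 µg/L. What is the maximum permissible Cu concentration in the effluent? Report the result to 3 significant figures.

At the limit, (Qr·Cr + Qe·Cₑ)/(Qr + Qe) = 37:
Cₑ = (21.94·37 − 19.60·1.400) / 2.340 = 335.2 µg/L.

335 µg/L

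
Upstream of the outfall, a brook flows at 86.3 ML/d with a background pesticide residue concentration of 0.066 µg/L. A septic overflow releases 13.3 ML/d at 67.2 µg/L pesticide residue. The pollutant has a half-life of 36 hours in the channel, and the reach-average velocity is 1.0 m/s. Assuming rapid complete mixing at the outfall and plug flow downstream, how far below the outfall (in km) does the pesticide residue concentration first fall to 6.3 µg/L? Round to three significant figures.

Conservation of mass: C = (86.30·0.06600 + 13.30·67.20) / 99.60 = 899.5/99.60 = 9.031 µg/L.
Half-life 36 h → k = ln 2 / 36 = 0.01925 h⁻¹ = 0.4621 d⁻¹.
Set 9.031·exp(−k·t) = 6.3 → t = ln(9.031/6.3)/k = 67320 s = 18.70 h.
Distance = v·t = 1.0·67320 = 67320 m = 67.32 km.

67.3 km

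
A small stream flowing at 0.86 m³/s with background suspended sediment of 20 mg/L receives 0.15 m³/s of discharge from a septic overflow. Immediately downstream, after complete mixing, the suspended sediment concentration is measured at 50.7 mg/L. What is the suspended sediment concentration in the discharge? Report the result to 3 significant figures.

227 mg/L

Mass balance: 0.8600·20.00 + 0.1500·Cₑ = 1.010·50.70
→ Cₑ = (1.010·50.70 − 0.8600·20.00) / 0.1500 = 226.7 mg/L.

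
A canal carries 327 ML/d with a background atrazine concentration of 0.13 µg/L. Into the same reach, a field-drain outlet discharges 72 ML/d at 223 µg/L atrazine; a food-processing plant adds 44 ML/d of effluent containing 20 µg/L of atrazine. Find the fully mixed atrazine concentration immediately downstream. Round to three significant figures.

After mixing, C = (327.0·0.1300 + 72.00·223.0 + 44.00·20.00) / 443.0 = 16980/443.0 = 38.33 µg/L.

38.3 µg/L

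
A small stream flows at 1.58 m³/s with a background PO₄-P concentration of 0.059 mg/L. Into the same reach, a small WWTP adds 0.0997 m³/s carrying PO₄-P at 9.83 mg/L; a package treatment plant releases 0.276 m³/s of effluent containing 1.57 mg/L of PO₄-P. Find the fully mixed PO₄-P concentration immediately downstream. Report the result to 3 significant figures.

0.770 mg/L

After mixing, C = (1.580·0.05900 + 0.09970·9.830 + 0.2760·1.570) / 1.956 = 1.507/1.956 = 0.7704 mg/L.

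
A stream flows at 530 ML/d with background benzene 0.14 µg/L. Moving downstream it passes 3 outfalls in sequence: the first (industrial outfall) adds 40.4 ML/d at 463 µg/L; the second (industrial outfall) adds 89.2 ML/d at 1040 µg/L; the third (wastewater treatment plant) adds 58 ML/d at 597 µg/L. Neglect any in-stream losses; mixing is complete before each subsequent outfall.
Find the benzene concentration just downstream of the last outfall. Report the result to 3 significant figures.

204 µg/L

After outfall 1: Q = 530.0 + 40.40 = 570.4 ML/d; C = (530.0·0.1400 + 40.40·463.0)/570.4 = 32.92 µg/L.
After outfall 2: Q = 570.4 + 89.20 = 659.6 ML/d; C = (570.4·32.92 + 89.20·1040)/659.6 = 169.1 µg/L.
After outfall 3: Q = 659.6 + 58.00 = 717.6 ML/d; C = (659.6·169.1 + 58.00·597.0)/717.6 = 203.7 µg/L.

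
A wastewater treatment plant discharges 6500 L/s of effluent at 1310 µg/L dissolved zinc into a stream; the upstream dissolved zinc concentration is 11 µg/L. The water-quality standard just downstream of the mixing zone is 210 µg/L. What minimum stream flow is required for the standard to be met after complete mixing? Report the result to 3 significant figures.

35900 L/s

Set C_mix = 210: (Q·11.00 + 6500·1310) / (Q + 6500) = 210
→ Q = 6500·(1310 − 210)/(210 − 11.00) = 35930 L/s.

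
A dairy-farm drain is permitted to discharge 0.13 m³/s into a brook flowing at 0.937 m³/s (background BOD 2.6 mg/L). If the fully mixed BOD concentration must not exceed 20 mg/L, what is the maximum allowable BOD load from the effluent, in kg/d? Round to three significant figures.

1630 kg/d

Mass balance at the limit: 0.9370·2.600 + 0.1300·Cₑ = 1.067·20 → Cₑ = 145.4 mg/L.
Load = 0.1300 m³/s × 145.4 g/m³ × 86 400 s/d = 1633 kg/d.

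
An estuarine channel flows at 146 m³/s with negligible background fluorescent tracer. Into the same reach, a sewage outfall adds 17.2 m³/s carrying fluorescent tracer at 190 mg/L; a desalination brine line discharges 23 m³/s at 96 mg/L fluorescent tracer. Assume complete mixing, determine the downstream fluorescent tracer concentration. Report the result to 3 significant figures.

29.4 mg/L

Conservation of mass: C = (146.0·0 + 17.20·190.0 + 23.00·96.00) / 186.2 = 5476/186.2 = 29.41 mg/L.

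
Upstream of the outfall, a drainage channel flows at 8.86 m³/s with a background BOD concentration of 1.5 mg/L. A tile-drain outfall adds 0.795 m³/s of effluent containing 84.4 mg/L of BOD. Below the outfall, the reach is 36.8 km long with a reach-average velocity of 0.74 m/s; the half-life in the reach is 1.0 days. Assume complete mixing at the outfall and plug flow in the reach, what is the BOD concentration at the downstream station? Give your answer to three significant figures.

5.59 mg/L

Conservation of mass: C = (8.860·1.500 + 0.7950·84.40) / 9.655 = 80.39/9.655 = 8.326 mg/L.
Travel time t = 36.8·1000 / 0.74 = 49730 s = 13.81 h.
Half-life 1.0 d → k = ln 2 / 1.0 = 0.6931 d⁻¹.
Applying C = C₀e^(−kt): 8.326 × 0.6710 = 5.587 mg/L.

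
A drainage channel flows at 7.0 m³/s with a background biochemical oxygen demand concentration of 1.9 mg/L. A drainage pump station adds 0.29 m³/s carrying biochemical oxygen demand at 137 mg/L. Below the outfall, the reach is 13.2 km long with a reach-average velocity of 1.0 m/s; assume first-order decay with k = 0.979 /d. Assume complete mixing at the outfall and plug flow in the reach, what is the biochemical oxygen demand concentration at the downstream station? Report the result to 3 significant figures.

Mixed concentration C = ΣQC/ΣQ = (7.000·1.900 + 0.2900·137.0) / 7.290 = 53.03/7.290 = 7.274 mg/L.
Travel time t = 13.2·1000 / 1.0 = 13200 s = 3.667 h.
Decay over the reach: 7.274·exp(−kt) = 7.274·0.8611 = 6.264 mg/L.

6.26 mg/L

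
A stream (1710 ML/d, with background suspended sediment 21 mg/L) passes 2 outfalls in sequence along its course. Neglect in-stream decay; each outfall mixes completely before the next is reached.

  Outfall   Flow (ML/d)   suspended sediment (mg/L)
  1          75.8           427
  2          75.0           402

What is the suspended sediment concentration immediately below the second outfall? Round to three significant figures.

52.9 mg/L

After outfall 1: Q = 1710 + 75.80 = 1786 ML/d; C = (1710·21.00 + 75.80·427.0)/1786 = 38.23 mg/L.
After outfall 2: Q = 1786 + 75.00 = 1861 ML/d; C = (1786·38.23 + 75.00·402.0)/1861 = 52.89 mg/L.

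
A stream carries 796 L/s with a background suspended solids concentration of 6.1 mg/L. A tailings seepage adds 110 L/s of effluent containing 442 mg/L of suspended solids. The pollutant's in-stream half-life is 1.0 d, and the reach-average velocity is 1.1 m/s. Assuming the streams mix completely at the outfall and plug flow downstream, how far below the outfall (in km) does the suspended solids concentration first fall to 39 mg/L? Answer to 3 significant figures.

Mass balance: C = (796.0·6.100 + 110.0·442.0) / 906.0 = 53480/906.0 = 59.02 mg/L.
Half-life 1.0 d → k = ln 2 / 1.0 = 0.6931 d⁻¹.
Set 59.02·exp(−k·t) = 39 → t = ln(59.02/39)/k = 51650 s = 14.35 h.
Distance = v·t = 1.1·51650 = 56820 m = 56.82 km.

56.8 km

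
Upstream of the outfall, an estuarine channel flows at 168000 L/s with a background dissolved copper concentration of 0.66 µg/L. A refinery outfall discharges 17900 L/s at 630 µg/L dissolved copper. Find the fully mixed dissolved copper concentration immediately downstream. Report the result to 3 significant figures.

Mass balance: C = (168000·0.6600 + 17900·630.0) / 185900 = 11390000/185900 = 61.26 µg/L.

61.3 µg/L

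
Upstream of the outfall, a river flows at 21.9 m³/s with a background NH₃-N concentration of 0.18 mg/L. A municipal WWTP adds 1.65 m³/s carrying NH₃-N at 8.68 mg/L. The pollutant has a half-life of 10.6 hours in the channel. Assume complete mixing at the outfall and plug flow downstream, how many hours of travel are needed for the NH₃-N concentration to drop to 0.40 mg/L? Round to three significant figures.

Mixed concentration C = ΣQC/ΣQ = (21.90·0.1800 + 1.650·8.680) / 23.55 = 18.26/23.55 = 0.7755 mg/L.
Half-life 10.6 h → k = ln 2 / 10.6 = 0.06539 h⁻¹ = 1.569 d⁻¹.
0.7755·exp(−k·t) = 0.40 → t = ln(0.7755/0.40)/k = 36450 s = 10.13 h.

10.1 h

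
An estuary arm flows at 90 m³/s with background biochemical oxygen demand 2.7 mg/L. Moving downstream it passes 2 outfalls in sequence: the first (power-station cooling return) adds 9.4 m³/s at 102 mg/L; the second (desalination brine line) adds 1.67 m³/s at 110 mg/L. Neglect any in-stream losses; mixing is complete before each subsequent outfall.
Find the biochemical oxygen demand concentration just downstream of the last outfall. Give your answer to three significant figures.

Below outfall 1: Q → 99.40 m³/s, C = (90.00·2.700 + 9.400·102.0)/99.40 = 12.09 mg/L.
Below outfall 2: Q → 101.1 m³/s, C = (99.40·12.09 + 1.670·110.0)/101.1 = 13.71 mg/L.

13.7 mg/L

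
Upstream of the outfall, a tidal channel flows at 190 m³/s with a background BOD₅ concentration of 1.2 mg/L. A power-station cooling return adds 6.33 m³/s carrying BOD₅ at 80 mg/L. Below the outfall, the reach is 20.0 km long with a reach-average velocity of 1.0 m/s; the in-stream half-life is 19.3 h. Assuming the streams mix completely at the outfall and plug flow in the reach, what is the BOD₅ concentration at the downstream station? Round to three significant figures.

3.06 mg/L

Conservation of mass: C = (190.0·1.200 + 6.330·80.00) / 196.3 = 734.4/196.3 = 3.741 mg/L.
Travel time t = 20.0·1000 / 1.0 = 20000 s = 5.556 h.
Half-life 19.3 h → k = ln 2 / 19.3 = 0.03591 h⁻¹ = 0.8619 d⁻¹.
Decay over the reach: 3.741·exp(−kt) = 3.741·0.8191 = 3.064 mg/L.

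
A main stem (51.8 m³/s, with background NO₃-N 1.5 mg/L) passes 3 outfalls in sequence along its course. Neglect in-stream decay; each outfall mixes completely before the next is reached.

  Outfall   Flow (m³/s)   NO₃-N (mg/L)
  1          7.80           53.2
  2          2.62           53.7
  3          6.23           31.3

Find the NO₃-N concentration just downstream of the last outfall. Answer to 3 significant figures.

12.1 mg/L

After outfall 1: Q = 51.80 + 7.800 = 59.60 m³/s; C = (51.80·1.500 + 7.800·53.20)/59.60 = 8.266 mg/L.
After outfall 2: Q = 59.60 + 2.620 = 62.22 m³/s; C = (59.60·8.266 + 2.620·53.70)/62.22 = 10.18 mg/L.
After outfall 3: Q = 62.22 + 6.230 = 68.45 m³/s; C = (62.22·10.18 + 6.230·31.30)/68.45 = 12.10 mg/L.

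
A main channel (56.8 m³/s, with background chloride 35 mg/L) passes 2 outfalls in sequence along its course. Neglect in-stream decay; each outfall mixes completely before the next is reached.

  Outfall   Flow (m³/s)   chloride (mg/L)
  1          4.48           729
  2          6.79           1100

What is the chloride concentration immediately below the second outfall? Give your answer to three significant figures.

187 mg/L

Outfall 1: combined Q = 61.28 m³/s; C = (56.80·35.00 + 4.480·729.0)/61.28 = 85.74 mg/L.
Outfall 2: combined Q = 68.07 m³/s; C = (61.28·85.74 + 6.790·1100)/68.07 = 186.9 mg/L.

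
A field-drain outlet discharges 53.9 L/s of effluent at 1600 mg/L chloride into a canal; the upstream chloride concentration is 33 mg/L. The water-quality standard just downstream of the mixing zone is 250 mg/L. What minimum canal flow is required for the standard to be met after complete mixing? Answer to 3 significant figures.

Set C_mix = 250: (Q·33.00 + 53.90·1600) / (Q + 53.90) = 250
→ Q = 53.90·(1600 − 250)/(250 − 33.00) = 335.3 L/s.

335 L/s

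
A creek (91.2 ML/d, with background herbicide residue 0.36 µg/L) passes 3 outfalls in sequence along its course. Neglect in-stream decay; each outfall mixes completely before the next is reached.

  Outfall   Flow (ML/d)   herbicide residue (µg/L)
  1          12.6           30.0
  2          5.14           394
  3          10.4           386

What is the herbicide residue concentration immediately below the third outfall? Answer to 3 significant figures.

Outfall 1: combined Q = 103.8 ML/d; C = (91.20·0.3600 + 12.60·30.00)/103.8 = 3.958 µg/L.
Outfall 2: combined Q = 108.9 ML/d; C = (103.8·3.958 + 5.140·394.0)/108.9 = 22.36 µg/L.
Outfall 3: combined Q = 119.3 ML/d; C = (108.9·22.36 + 10.40·386.0)/119.3 = 54.05 µg/L.

54.1 µg/L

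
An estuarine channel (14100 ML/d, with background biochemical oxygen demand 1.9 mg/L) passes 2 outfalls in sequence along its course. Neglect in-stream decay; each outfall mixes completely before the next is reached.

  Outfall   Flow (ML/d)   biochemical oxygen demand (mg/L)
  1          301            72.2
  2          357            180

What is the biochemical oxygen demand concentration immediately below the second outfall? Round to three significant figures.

7.64 mg/L

Below outfall 1: Q → 14400 ML/d, C = (14100·1.900 + 301.0·72.20)/14400 = 3.369 mg/L.
Below outfall 2: Q → 14760 ML/d, C = (14400·3.369 + 357.0·180.0)/14760 = 7.642 mg/L.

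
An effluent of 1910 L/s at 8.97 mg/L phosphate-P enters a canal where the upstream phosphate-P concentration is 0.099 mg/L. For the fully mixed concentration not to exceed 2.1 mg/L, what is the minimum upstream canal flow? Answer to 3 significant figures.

Set C_mix = 2.1: (Q·0.09900 + 1910·8.970) / (Q + 1910) = 2.1
→ Q = 1910·(8.970 − 2.1)/(2.1 − 0.09900) = 6558 L/s.

6560 L/s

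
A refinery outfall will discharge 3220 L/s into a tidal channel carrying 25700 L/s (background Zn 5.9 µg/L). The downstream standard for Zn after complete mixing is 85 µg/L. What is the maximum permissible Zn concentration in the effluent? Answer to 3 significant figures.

716 µg/L

At the limit, (Qr·Cr + Qe·Cₑ)/(Qr + Qe) = 85:
Cₑ = (28920·85 − 25700·5.900) / 3220 = 716.3 µg/L.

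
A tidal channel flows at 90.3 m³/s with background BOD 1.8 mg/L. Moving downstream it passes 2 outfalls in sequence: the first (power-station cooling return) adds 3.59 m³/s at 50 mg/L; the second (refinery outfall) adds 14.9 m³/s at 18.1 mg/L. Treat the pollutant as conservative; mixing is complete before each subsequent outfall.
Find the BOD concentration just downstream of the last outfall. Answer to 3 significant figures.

Outfall 1: combined Q = 93.89 m³/s; C = (90.30·1.800 + 3.590·50.00)/93.89 = 3.643 mg/L.
Outfall 2: combined Q = 108.8 m³/s; C = (93.89·3.643 + 14.90·18.10)/108.8 = 5.623 mg/L.

5.62 mg/L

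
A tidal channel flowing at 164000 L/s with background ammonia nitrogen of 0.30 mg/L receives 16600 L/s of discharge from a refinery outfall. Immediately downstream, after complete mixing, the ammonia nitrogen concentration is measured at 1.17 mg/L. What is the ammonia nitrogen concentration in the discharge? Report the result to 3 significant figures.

9.77 mg/L

Mass balance: 164000·0.3000 + 16600·Cₑ = 180600·1.170
→ Cₑ = (180600·1.170 − 164000·0.3000) / 16600 = 9.765 mg/L.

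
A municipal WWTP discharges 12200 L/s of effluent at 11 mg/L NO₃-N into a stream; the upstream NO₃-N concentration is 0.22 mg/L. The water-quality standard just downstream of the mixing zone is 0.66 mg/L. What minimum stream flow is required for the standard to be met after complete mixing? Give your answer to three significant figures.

287000 L/s

Set C_mix = 0.66: (Q·0.2200 + 12200·11.00) / (Q + 12200) = 0.66
→ Q = 12200·(11.00 − 0.66)/(0.66 − 0.2200) = 286700 L/s.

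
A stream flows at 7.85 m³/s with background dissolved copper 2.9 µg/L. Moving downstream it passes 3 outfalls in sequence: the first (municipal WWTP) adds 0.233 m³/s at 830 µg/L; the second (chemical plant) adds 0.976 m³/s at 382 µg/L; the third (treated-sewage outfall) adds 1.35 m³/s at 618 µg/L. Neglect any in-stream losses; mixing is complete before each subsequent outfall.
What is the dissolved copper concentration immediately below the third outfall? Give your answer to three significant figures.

137 µg/L

After outfall 1: Q = 7.850 + 0.2330 = 8.083 m³/s; C = (7.850·2.900 + 0.2330·830.0)/8.083 = 26.74 µg/L.
After outfall 2: Q = 8.083 + 0.9760 = 9.059 m³/s; C = (8.083·26.74 + 0.9760·382.0)/9.059 = 65.02 µg/L.
After outfall 3: Q = 9.059 + 1.350 = 10.41 m³/s; C = (9.059·65.02 + 1.350·618.0)/10.41 = 136.7 µg/L.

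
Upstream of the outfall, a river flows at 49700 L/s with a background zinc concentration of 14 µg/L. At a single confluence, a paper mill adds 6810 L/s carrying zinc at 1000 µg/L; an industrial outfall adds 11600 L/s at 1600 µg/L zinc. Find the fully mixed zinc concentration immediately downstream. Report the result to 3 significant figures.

Mass balance: C = (49700·14.00 + 6810·1000 + 11600·1600) / 68110 = 26070000/68110 = 382.7 µg/L.

383 µg/L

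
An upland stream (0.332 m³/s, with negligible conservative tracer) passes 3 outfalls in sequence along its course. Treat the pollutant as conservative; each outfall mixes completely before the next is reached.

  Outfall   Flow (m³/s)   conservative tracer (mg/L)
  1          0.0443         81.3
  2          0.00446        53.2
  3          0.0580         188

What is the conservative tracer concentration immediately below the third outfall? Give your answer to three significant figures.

After outfall 1: Q = 0.3320 + 0.04430 = 0.3763 m³/s; C = (0.3320·0 + 0.04430·81.30)/0.3763 = 9.571 mg/L.
After outfall 2: Q = 0.3763 + 0.004460 = 0.3808 m³/s; C = (0.3763·9.571 + 0.004460·53.20)/0.3808 = 10.08 mg/L.
After outfall 3: Q = 0.3808 + 0.05800 = 0.4388 m³/s; C = (0.3808·10.08 + 0.05800·188.0)/0.4388 = 33.60 mg/L.

33.6 mg/L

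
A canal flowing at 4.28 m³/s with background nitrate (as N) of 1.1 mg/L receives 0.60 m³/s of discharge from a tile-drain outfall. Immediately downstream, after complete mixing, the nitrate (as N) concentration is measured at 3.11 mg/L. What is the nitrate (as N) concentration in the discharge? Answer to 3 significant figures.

Mass balance: 4.280·1.100 + 0.6000·Cₑ = 4.880·3.110
→ Cₑ = (4.880·3.110 − 4.280·1.100) / 0.6000 = 17.45 mg/L.

17.4 mg/L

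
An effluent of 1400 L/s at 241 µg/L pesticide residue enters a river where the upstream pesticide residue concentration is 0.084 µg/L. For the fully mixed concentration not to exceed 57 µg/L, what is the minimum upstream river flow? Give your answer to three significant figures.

Set C_mix = 57: (Q·0.08400 + 1400·241.0) / (Q + 1400) = 57
→ Q = 1400·(241.0 − 57)/(57 − 0.08400) = 4526 L/s.

4530 L/s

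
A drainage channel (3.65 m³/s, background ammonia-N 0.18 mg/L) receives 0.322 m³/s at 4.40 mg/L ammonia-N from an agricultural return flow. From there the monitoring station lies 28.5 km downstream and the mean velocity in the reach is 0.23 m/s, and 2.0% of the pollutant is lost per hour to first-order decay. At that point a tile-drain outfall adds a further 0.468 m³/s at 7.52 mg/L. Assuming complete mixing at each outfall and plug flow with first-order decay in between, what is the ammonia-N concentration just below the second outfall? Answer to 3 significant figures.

Mass balance: C = (3.650·0.1800 + 0.3220·4.400) / 3.972 = 2.074/3.972 = 0.5221 mg/L; combined flow 3.972 m³/s.
Travel time t = 28.5·1000 / 0.23 = 123900 s = 34.42 h.
2.0%/h lost → k = −ln(1 − 0.02) = 0.02020 h⁻¹.
Applying C = C₀e^(−kt): 0.5221 × 0.4989 = 0.2605 mg/L.
Second outfall: C = (3.972·0.2605 + 0.4680·7.520)/4.440 = 1.026 mg/L.

1.03 mg/L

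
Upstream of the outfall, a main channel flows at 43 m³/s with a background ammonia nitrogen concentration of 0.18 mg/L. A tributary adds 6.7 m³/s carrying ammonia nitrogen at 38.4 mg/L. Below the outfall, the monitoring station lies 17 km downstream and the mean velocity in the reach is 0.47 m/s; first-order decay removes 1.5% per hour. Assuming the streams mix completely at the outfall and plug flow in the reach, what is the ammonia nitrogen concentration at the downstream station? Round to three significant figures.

After mixing, C = (43.00·0.1800 + 6.700·38.40) / 49.70 = 265.0/49.70 = 5.332 mg/L.
Travel time t = 17·1000 / 0.47 = 36170 s = 10.05 h.
1.5%/h lost → k = −ln(1 − 0.015) = 0.01511 h⁻¹.
First-order decay: C = 5.332·exp(−k·t) = 5.332·0.8591 = 4.581 mg/L.

4.58 mg/L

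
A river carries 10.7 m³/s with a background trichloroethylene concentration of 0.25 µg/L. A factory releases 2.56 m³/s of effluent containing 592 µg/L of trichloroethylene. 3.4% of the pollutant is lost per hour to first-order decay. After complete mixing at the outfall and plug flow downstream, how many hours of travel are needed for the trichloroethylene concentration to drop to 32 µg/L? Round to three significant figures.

After mixing, C = (10.70·0.2500 + 2.560·592.0) / 13.26 = 1518/13.26 = 114.5 µg/L.
3.4%/h lost → k = −ln(1 − 0.034) = 0.03459 h⁻¹.
114.5·exp(−k·t) = 32 → t = ln(114.5/32)/k = 132700 s = 36.85 h.

36.9 h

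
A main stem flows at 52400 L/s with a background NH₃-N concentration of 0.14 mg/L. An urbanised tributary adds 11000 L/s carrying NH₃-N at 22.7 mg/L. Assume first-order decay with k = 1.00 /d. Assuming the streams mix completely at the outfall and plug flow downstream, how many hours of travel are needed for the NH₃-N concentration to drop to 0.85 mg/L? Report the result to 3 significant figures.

37.5 h

Flow-weighted average: C = (52400·0.1400 + 11000·22.70) / 63400 = 257000/63400 = 4.054 mg/L.
4.054·exp(−k·t) = 0.85 → t = ln(4.054/0.85)/k = 135000 s = 37.49 h.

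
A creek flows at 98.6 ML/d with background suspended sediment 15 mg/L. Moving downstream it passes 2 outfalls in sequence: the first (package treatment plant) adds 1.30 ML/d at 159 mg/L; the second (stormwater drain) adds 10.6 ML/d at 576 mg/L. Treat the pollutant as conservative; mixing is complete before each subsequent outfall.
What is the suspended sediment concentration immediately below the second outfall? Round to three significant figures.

Below outfall 1: Q → 99.90 ML/d, C = (98.60·15.00 + 1.300·159.0)/99.90 = 16.87 mg/L.
Below outfall 2: Q → 110.5 ML/d, C = (99.90·16.87 + 10.60·576.0)/110.5 = 70.51 mg/L.

70.5 mg/L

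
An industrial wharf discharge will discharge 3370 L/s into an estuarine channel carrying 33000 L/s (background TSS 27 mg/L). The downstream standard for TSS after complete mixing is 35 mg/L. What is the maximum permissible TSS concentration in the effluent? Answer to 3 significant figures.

At the limit, (Qr·Cr + Qe·Cₑ)/(Qr + Qe) = 35:
Cₑ = (36370·35 − 33000·27.00) / 3370 = 113.3 mg/L.

113 mg/L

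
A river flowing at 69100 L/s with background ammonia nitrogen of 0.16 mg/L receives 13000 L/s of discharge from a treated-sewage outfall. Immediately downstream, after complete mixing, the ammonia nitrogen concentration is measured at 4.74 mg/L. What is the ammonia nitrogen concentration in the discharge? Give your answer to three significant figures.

29.1 mg/L

Mass balance: 69100·0.1600 + 13000·Cₑ = 82100·4.740
→ Cₑ = (82100·4.740 − 69100·0.1600) / 13000 = 29.08 mg/L.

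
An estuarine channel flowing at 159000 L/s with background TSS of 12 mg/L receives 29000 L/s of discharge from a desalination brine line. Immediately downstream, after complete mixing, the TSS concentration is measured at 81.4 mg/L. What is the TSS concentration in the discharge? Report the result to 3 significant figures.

462 mg/L

Mass balance: 159000·12.00 + 29000·Cₑ = 188000·81.40
→ Cₑ = (188000·81.40 − 159000·12.00) / 29000 = 461.9 mg/L.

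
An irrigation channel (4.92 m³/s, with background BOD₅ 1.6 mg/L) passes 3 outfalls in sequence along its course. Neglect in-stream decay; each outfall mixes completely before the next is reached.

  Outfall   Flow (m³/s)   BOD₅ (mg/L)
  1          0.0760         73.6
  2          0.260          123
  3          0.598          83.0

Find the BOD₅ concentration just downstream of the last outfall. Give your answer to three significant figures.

16.2 mg/L

After outfall 1: Q = 4.920 + 0.07600 = 4.996 m³/s; C = (4.920·1.600 + 0.07600·73.60)/4.996 = 2.695 mg/L.
After outfall 2: Q = 4.996 + 0.2600 = 5.256 m³/s; C = (4.996·2.695 + 0.2600·123.0)/5.256 = 8.646 mg/L.
After outfall 3: Q = 5.256 + 0.5980 = 5.854 m³/s; C = (5.256·8.646 + 0.5980·83.00)/5.854 = 16.24 mg/L.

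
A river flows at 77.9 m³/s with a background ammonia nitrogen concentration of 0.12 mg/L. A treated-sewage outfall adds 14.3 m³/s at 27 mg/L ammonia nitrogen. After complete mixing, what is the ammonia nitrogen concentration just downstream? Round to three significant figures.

4.29 mg/L

Flow-weighted average: C = (77.90·0.1200 + 14.30·27.00) / 92.20 = 395.4/92.20 = 4.289 mg/L.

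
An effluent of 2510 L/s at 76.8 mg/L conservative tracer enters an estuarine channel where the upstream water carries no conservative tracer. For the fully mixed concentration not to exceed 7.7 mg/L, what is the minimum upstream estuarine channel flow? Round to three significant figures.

Set C_mix = 7.7: (Q·0 + 2510·76.80) / (Q + 2510) = 7.7
→ Q = 2510·(76.80 − 7.7)/(7.7 − 0) = 22520 L/s.

22500 L/s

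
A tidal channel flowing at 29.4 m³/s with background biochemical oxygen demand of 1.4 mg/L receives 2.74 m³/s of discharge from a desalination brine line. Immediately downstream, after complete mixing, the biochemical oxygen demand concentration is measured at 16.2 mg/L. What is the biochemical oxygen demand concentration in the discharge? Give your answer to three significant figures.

Mass balance: 29.40·1.400 + 2.740·Cₑ = 32.14·16.20
→ Cₑ = (32.14·16.20 − 29.40·1.400) / 2.740 = 175.0 mg/L.

175 mg/L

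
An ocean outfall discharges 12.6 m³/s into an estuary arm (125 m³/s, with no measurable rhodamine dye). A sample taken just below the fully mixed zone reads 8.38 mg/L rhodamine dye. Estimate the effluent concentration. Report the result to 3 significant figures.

91.5 mg/L

Mass balance: 125.0·0 + 12.60·Cₑ = 137.6·8.380
→ Cₑ = (137.6·8.380 − 125.0·0) / 12.60 = 91.51 mg/L.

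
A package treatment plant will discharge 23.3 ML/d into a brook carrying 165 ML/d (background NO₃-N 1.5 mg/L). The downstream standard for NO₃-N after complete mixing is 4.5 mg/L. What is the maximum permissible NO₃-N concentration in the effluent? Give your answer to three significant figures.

25.7 mg/L

At the limit, (Qr·Cr + Qe·Cₑ)/(Qr + Qe) = 4.5:
Cₑ = (188.3·4.5 − 165.0·1.500) / 23.30 = 25.74 mg/L.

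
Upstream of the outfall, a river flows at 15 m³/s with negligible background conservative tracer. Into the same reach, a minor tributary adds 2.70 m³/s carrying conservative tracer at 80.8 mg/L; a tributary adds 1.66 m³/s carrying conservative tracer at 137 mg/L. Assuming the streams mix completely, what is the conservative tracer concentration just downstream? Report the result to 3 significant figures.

23.0 mg/L

Conservation of mass: C = (15.00·0 + 2.700·80.80 + 1.660·137.0) / 19.36 = 445.6/19.36 = 23.02 mg/L.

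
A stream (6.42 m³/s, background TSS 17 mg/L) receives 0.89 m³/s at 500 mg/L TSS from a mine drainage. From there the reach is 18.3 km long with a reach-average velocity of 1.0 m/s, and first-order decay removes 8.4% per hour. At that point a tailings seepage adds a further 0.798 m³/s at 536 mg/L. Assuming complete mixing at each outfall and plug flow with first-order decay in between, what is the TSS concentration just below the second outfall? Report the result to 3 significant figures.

96.5 mg/L

After mixing, C = (6.420·17.00 + 0.8900·500.0) / 7.310 = 554.1/7.310 = 75.81 mg/L; combined flow 7.310 m³/s.
Travel time t = 18.3·1000 / 1.0 = 18300 s = 5.083 h.
8.4%/h lost → k = −ln(1 − 0.084) = 0.08774 h⁻¹.
After decay, C = 75.81 × e^(−kt) = 75.81 × 0.6402 = 48.53 mg/L.
At the second outfall, C = (7.310·48.53 + 0.7980·536.0) / (7.310 + 0.7980) = 96.51 mg/L.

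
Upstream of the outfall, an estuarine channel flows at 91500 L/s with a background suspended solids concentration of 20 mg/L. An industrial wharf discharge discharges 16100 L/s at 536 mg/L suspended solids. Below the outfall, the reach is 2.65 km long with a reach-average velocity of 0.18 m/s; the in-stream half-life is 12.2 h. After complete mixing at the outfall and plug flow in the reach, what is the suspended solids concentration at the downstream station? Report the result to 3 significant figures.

Conservation of mass: C = (91500·20.00 + 16100·536.0) / 107600 = 10460000/107600 = 97.21 mg/L.
Travel time t = 2.65·1000 / 0.18 = 14720 s = 4.090 h.
Half-life 12.2 h → k = ln 2 / 12.2 = 0.05682 h⁻¹ = 1.364 d⁻¹.
First-order decay: C = 97.21·exp(−k·t) = 97.21·0.7927 = 77.05 mg/L.

77.1 mg/L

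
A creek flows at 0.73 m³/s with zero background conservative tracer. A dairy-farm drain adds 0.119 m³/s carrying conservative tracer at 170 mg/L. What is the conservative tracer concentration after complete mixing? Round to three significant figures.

Conservation of mass: C = (0.7300·0 + 0.1190·170.0) / 0.8490 = 20.23/0.8490 = 23.83 mg/L.

23.8 mg/L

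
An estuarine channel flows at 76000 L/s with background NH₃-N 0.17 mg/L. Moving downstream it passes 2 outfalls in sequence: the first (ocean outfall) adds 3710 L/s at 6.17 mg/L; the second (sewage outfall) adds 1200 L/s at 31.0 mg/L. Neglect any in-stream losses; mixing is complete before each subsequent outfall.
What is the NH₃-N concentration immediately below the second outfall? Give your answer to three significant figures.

0.902 mg/L

Outfall 1: combined Q = 79710 L/s; C = (76000·0.1700 + 3710·6.170)/79710 = 0.4493 mg/L.
Outfall 2: combined Q = 80910 L/s; C = (79710·0.4493 + 1200·31.00)/80910 = 0.9024 mg/L.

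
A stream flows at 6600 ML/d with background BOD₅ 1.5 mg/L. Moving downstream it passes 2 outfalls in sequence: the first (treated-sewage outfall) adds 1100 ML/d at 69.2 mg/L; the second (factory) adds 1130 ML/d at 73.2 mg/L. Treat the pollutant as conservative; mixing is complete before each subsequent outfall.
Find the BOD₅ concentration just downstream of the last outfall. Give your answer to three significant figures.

Below outfall 1: Q → 7700 ML/d, C = (6600·1.500 + 1100·69.20)/7700 = 11.17 mg/L.
Below outfall 2: Q → 8830 ML/d, C = (7700·11.17 + 1130·73.20)/8830 = 19.11 mg/L.

19.1 mg/L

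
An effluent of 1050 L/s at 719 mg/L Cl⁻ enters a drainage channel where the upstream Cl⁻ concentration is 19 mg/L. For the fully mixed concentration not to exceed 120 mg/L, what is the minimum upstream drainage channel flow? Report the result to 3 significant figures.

Set C_mix = 120: (Q·19.00 + 1050·719.0) / (Q + 1050) = 120
→ Q = 1050·(719.0 − 120)/(120 − 19.00) = 6227 L/s.

6230 L/s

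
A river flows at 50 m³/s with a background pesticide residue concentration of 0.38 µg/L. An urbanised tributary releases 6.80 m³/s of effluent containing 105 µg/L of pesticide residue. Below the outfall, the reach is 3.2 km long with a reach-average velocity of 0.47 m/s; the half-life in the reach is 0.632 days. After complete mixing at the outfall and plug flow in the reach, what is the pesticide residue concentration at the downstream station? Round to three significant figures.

Mass balance: C = (50.00·0.3800 + 6.800·105.0) / 56.80 = 733.0/56.80 = 12.90 µg/L.
Travel time t = 3.2·1000 / 0.47 = 6809 s = 1.891 h.
Half-life 0.632 d → k = ln 2 / 0.632 = 1.097 d⁻¹.
Applying C = C₀e^(−kt): 12.90 × 0.9172 = 11.84 µg/L.

11.8 µg/L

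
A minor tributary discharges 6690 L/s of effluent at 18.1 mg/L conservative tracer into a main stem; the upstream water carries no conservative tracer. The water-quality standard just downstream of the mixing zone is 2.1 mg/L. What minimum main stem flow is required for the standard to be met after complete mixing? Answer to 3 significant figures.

51000 L/s

Set C_mix = 2.1: (Q·0 + 6690·18.10) / (Q + 6690) = 2.1
→ Q = 6690·(18.10 − 2.1)/(2.1 − 0) = 50970 L/s.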